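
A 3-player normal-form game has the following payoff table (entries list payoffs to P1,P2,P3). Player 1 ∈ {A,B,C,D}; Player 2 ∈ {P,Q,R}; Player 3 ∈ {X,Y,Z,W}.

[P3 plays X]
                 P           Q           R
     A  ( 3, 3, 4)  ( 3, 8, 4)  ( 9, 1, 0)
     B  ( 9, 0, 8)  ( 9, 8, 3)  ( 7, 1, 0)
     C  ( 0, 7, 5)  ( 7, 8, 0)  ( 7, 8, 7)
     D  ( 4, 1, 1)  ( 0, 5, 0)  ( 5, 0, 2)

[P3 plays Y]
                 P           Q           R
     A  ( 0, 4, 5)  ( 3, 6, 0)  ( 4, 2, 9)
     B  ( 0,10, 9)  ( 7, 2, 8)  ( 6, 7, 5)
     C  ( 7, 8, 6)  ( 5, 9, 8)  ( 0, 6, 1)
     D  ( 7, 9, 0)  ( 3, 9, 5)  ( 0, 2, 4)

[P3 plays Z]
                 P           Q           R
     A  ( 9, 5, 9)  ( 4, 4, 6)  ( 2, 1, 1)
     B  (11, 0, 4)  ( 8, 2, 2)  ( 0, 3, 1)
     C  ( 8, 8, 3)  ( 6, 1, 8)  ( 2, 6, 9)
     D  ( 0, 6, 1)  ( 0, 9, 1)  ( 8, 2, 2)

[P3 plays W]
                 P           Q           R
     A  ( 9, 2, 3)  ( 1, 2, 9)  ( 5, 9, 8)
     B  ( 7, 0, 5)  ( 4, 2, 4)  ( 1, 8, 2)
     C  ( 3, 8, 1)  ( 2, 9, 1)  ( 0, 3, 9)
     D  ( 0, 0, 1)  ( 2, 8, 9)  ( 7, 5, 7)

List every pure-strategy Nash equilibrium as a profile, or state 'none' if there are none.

(A,P,X): not NE [P1→B gives 9>3; P2→Q gives 8>3; P3→Z gives 9>4]
(A,P,Y): not NE [P1→D gives 7>0; P2→Q gives 6>4; P3→Z gives 9>5]
(A,P,Z): not NE [P1→B gives 11>9]
(A,P,W): not NE [P2→R gives 9>2; P3→Z gives 9>3]
(A,Q,X): not NE [P1→B gives 9>3; P3→W gives 9>4]
(A,Q,Y): not NE [P1→B gives 7>3; P3→W gives 9>0]
(A,Q,Z): not NE [P1→B gives 8>4; P2→P gives 5>4; P3→W gives 9>6]
(A,Q,W): not NE [P1→B gives 4>1; P2→R gives 9>2]
(A,R,X): not NE [P2→Q gives 8>1; P3→Y gives 9>0]
(A,R,Y): not NE [P1→B gives 6>4; P2→Q gives 6>2]
(A,R,Z): not NE [P1→D gives 8>2; P2→P gives 5>1; P3→Y gives 9>1]
(A,R,W): not NE [P1→D gives 7>5; P3→Y gives 9>8]
(B,P,X): not NE [P2→Q gives 8>0; P3→Y gives 9>8]
(B,P,Y): not NE [P1→D gives 7>0]
(B,P,Z): not NE [P2→R gives 3>0; P3→Y gives 9>4]
(B,P,W): not NE [P1→A gives 9>7; P2→R gives 8>0; P3→Y gives 9>5]
(B,Q,X): not NE [P3→Y gives 8>3]
(B,Q,Y): not NE [P2→P gives 10>2]
(B,Q,Z): not NE [P2→R gives 3>2; P3→Y gives 8>2]
(B,Q,W): not NE [P2→R gives 8>2; P3→Y gives 8>4]
(B,R,X): not NE [P1→A gives 9>7; P2→Q gives 8>1; P3→Y gives 5>0]
(B,R,Y): not NE [P2→P gives 10>7]
(B,R,Z): not NE [P1→D gives 8>0; P3→Y gives 5>1]
(B,R,W): not NE [P1→D gives 7>1; P3→Y gives 5>2]
(C,P,X): not NE [P1→B gives 9>0; P2→R gives 8>7; P3→Y gives 6>5]
(C,P,Y): not NE [P2→Q gives 9>8]
(C,P,Z): not NE [P1→B gives 11>8; P3→Y gives 6>3]
(C,P,W): not NE [P1→A gives 9>3; P2→Q gives 9>8; P3→Y gives 6>1]
(C,Q,X): not NE [P1→B gives 9>7; P3→Z gives 8>0]
(C,Q,Y): not NE [P1→B gives 7>5]
(C,Q,Z): not NE [P1→B gives 8>6; P2→P gives 8>1]
(C,Q,W): not NE [P1→B gives 4>2; P3→Z gives 8>1]
(C,R,X): not NE [P1→A gives 9>7; P3→W gives 9>7]
(C,R,Y): not NE [P1→B gives 6>0; P2→Q gives 9>6; P3→W gives 9>1]
(C,R,Z): not NE [P1→D gives 8>2; P2→P gives 8>6]
(C,R,W): not NE [P1→D gives 7>0; P2→Q gives 9>3]
(D,P,X): not NE [P1→B gives 9>4; P2→Q gives 5>1]
(D,P,Y): not NE [P3→W gives 1>0]
(D,P,Z): not NE [P1→B gives 11>0; P2→Q gives 9>6]
(D,P,W): not NE [P1→A gives 9>0; P2→Q gives 8>0]
(D,Q,X): not NE [P1→B gives 9>0; P3→W gives 9>0]
(D,Q,Y): not NE [P1→B gives 7>3; P3→W gives 9>5]
(D,Q,Z): not NE [P1→B gives 8>0; P3→W gives 9>1]
(D,Q,W): not NE [P1→B gives 4>2]
(D,R,X): not NE [P1→A gives 9>5; P2→Q gives 5>0; P3→W gives 7>2]
(D,R,Y): not NE [P1→B gives 6>0; P2→Q gives 9>2; P3→W gives 7>4]
(D,R,Z): not NE [P2→Q gives 9>2; P3→W gives 7>2]
(D,R,W): not NE [P2→Q gives 8>5]

No pure NE.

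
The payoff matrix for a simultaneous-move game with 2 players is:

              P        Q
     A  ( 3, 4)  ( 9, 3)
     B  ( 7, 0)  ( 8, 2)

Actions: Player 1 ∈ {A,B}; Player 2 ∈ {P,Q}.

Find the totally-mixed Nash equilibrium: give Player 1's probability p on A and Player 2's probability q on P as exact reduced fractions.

p=2/3, q=1/5

P1 indiff ⇒ q·3+(1-q)·9 = q·7+(1-q)·8 ⇒ q(-4) = (1-q)(-1) ⇒ q = 1/5
P2 indiff ⇒ p·4+(1-p)·0 = p·3+(1-p)·2 ⇒ p(1) = (1-p)(2) ⇒ p = 2/3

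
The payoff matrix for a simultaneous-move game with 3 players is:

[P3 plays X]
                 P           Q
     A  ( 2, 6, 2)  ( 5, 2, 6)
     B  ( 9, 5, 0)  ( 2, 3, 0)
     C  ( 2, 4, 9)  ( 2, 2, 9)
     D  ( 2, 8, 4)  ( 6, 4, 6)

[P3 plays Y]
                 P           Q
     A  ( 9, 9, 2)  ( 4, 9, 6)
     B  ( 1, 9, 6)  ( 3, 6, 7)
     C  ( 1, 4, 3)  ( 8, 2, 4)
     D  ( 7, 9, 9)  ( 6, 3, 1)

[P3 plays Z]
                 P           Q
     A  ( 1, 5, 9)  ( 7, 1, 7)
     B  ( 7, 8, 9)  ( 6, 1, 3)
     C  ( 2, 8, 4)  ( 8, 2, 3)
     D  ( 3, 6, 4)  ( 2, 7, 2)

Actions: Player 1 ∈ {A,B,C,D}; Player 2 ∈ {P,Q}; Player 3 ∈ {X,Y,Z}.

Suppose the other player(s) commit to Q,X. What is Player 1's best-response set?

BR_1 = {D}

u_1(A vs Q,X) = 5
u_1(B vs Q,X) = 2
u_1(C vs Q,X) = 2
u_1(D vs Q,X) = 6
max payoff 6 at {D}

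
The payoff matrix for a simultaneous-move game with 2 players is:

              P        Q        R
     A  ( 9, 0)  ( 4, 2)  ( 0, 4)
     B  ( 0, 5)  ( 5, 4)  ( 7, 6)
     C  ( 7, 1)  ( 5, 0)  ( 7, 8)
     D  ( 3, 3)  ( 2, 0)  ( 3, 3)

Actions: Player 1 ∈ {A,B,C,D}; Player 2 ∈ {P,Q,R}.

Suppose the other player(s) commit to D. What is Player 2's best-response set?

BR_2 = {P,R}

u_2(P vs D) = 3
u_2(Q vs D) = 0
u_2(R vs D) = 3
max payoff 3 at {P,R}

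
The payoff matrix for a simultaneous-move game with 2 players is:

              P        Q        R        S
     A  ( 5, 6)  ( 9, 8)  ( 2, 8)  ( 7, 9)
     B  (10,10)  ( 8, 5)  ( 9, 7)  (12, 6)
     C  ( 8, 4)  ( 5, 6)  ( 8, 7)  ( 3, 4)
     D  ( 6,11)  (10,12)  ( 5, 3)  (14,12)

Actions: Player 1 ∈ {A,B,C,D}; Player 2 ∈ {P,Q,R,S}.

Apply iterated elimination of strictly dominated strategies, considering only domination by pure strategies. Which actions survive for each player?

IESDS → P1:{B,D} P2:{P,Q,S}

P1 drop A (D beats it: P:6>5 Q:10>9 R:5>2 S:14>7)
P1 drop C (B beats it: P:10>8 Q:8>5 R:9>8 S:12>3)
P2 drop R (P beats it: B:10>7 D:11>3)
P1→{B,D} P2→{P,Q,S}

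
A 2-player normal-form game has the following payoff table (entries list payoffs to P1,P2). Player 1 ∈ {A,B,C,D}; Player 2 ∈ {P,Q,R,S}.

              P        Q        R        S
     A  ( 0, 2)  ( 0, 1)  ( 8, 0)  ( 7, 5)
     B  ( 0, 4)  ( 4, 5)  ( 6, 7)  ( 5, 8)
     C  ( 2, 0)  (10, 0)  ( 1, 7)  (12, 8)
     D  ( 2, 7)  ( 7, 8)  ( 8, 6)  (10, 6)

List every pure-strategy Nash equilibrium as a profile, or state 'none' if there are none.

(A,P): not NE [P1→D gives 2>0; P2→S gives 5>2]
(A,Q): not NE [P1→C gives 10>0; P2→S gives 5>1]
(A,R): not NE [P2→S gives 5>0]
(A,S): not NE [P1→C gives 12>7]
(B,P): not NE [P1→D gives 2>0; P2→S gives 8>4]
(B,Q): not NE [P1→C gives 10>4; P2→S gives 8>5]
(B,R): not NE [P1→D gives 8>6; P2→S gives 8>7]
(B,S): not NE [P1→C gives 12>5]
(C,P): not NE [P2→S gives 8>0]
(C,Q): not NE [P2→S gives 8>0]
(C,R): not NE [P1→D gives 8>1; P2→S gives 8>7]
(C,S): NE
(D,P): not NE [P2→Q gives 8>7]
(D,Q): not NE [P1→C gives 10>7]
(D,R): not NE [P2→Q gives 8>6]
(D,S): not NE [P1→C gives 12>10; P2→Q gives 8>6]

NE set: (C,S)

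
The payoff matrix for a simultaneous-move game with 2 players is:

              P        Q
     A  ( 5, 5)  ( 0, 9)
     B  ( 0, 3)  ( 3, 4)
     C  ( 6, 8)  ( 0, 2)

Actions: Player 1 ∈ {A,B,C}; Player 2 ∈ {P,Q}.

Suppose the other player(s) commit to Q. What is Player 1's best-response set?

u_1(A vs Q) = 0
u_1(B vs Q) = 3
u_1(C vs Q) = 0
max payoff 3 at {B}

argmax u_1 = {B}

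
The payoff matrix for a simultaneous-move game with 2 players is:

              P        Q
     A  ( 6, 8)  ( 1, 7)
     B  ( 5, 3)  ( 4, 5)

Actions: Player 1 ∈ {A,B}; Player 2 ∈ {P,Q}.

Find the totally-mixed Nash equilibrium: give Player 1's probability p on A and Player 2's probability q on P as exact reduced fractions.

P1 indiff ⇒ q·6+(1-q)·1 = q·5+(1-q)·4 ⇒ q(1) = (1-q)(3) ⇒ q = 3/4
P2 indiff ⇒ p·8+(1-p)·3 = p·7+(1-p)·5 ⇒ p(1) = (1-p)(2) ⇒ p = 2/3

P1 mixes 2/3 on A; P2 mixes 3/4 on P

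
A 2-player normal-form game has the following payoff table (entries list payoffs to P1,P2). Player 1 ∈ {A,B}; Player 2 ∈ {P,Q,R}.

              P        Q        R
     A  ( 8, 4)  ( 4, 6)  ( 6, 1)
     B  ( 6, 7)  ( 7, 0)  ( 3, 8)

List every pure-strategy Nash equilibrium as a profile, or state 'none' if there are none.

(A,P): not NE [P2→Q gives 6>4]
(A,Q): not NE [P1→B gives 7>4]
(A,R): not NE [P2→Q gives 6>1]
(B,P): not NE [P1→A gives 8>6; P2→R gives 8>7]
(B,Q): not NE [P2→R gives 8>0]
(B,R): not NE [P1→A gives 6>3]

PSNE: ∅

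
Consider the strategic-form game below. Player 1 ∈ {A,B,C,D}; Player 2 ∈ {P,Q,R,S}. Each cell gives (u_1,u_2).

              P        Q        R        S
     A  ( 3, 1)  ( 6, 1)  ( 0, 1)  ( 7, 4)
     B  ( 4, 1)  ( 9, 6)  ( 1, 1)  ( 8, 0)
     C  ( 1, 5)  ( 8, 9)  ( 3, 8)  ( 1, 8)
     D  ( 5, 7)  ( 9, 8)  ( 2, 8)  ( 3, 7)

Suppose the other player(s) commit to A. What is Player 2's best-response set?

P2 best: {S}

u_2(P vs A) = 1
u_2(Q vs A) = 1
u_2(R vs A) = 1
u_2(S vs A) = 4
max payoff 4 at {S}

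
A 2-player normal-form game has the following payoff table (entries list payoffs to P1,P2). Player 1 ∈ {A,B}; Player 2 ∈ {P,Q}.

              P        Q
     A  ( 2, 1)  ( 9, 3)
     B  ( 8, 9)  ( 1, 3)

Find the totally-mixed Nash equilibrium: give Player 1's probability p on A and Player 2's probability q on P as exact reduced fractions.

P1 mixes 3/4 on A; P2 mixes 4/7 on P

P1 indiff ⇒ q·2+(1-q)·9 = q·8+(1-q)·1 ⇒ q(-6) = (1-q)(-8) ⇒ q = 4/7
P2 indiff ⇒ p·1+(1-p)·9 = p·3+(1-p)·3 ⇒ p(-2) = (1-p)(-6) ⇒ p = 3/4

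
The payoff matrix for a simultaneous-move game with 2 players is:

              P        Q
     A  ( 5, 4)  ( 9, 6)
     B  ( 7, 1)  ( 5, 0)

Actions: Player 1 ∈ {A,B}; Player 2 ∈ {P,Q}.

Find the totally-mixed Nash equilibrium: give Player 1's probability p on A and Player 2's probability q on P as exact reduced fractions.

P1 indiff ⇒ q·5+(1-q)·9 = q·7+(1-q)·5 ⇒ q(-2) = (1-q)(-4) ⇒ q = 2/3
P2 indiff ⇒ p·4+(1-p)·1 = p·6+(1-p)·0 ⇒ p(-2) = (1-p)(-1) ⇒ p = 1/3

P1 mixes 1/3 on A; P2 mixes 2/3 on P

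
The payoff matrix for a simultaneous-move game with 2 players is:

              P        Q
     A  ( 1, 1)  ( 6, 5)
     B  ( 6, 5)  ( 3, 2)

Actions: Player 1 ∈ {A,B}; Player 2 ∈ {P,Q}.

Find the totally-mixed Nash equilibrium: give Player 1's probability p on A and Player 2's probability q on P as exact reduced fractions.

p=3/7, q=3/8

P1 indiff ⇒ q·1+(1-q)·6 = q·6+(1-q)·3 ⇒ q(-5) = (1-q)(-3) ⇒ q = 3/8
P2 indiff ⇒ p·1+(1-p)·5 = p·5+(1-p)·2 ⇒ p(-4) = (1-p)(-3) ⇒ p = 3/7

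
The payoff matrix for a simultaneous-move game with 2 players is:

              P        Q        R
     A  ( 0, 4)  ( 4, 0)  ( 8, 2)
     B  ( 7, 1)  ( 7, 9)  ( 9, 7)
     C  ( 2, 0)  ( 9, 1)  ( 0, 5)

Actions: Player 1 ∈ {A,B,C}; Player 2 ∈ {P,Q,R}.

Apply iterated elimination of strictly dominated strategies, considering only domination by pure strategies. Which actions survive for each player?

IESDS → P1:{B,C} P2:{Q,R}

P1 drop A (B beats it: P:7>0 Q:7>4 R:9>8)
P2 drop P (Q beats it: B:9>1 C:1>0)
P1→{B,C} P2→{Q,R}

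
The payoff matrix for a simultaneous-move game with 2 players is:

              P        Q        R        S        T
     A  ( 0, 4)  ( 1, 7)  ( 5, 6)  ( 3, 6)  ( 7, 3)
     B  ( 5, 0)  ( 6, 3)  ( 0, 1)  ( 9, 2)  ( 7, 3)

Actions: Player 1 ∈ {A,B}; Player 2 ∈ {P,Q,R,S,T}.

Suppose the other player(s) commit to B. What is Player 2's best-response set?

u_2(P vs B) = 0
u_2(Q vs B) = 3
u_2(R vs B) = 1
u_2(S vs B) = 2
u_2(T vs B) = 3
max payoff 3 at {Q,T}

P2 best: {Q,T}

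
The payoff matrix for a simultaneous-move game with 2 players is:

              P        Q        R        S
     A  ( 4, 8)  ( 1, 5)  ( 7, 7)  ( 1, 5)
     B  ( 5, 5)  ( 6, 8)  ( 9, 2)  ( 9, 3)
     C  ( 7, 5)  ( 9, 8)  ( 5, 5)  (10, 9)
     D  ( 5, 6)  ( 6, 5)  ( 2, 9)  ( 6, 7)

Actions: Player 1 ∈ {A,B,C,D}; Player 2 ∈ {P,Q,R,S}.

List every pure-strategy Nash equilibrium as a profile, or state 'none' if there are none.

(A,P): not NE [P1→C gives 7>4]
(A,Q): not NE [P1→C gives 9>1; P2→P gives 8>5]
(A,R): not NE [P1→B gives 9>7; P2→P gives 8>7]
(A,S): not NE [P1→C gives 10>1; P2→P gives 8>5]
(B,P): not NE [P1→C gives 7>5; P2→Q gives 8>5]
(B,Q): not NE [P1→C gives 9>6]
(B,R): not NE [P2→Q gives 8>2]
(B,S): not NE [P1→C gives 10>9; P2→Q gives 8>3]
(C,P): not NE [P2→S gives 9>5]
(C,Q): not NE [P2→S gives 9>8]
(C,R): not NE [P1→B gives 9>5; P2→S gives 9>5]
(C,S): NE
(D,P): not NE [P1→C gives 7>5; P2→R gives 9>6]
(D,Q): not NE [P1→C gives 9>6; P2→R gives 9>5]
(D,R): not NE [P1→B gives 9>2]
(D,S): not NE [P1→C gives 10>6; P2→R gives 9>7]

NE set: (C,S)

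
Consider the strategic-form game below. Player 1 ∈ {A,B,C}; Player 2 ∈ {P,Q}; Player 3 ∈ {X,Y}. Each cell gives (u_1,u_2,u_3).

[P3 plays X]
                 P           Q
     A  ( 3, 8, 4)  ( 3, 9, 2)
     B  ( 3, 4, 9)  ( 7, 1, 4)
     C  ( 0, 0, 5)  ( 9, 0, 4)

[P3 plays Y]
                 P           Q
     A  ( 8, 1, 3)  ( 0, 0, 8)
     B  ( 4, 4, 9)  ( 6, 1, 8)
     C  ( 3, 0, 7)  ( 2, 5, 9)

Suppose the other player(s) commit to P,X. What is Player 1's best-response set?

u_1(A vs P,X) = 3
u_1(B vs P,X) = 3
u_1(C vs P,X) = 0
max payoff 3 at {A,B}

P1 best: {A,B}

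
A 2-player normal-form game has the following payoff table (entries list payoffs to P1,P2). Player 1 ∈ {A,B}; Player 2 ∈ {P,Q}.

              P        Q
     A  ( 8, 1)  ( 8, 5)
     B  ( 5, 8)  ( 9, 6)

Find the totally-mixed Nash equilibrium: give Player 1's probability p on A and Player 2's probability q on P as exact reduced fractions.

p=1/3, q=1/4

P1 indiff ⇒ q·8+(1-q)·8 = q·5+(1-q)·9 ⇒ q(3) = (1-q)(1) ⇒ q = 1/4
P2 indiff ⇒ p·1+(1-p)·8 = p·5+(1-p)·6 ⇒ p(-4) = (1-p)(-2) ⇒ p = 1/3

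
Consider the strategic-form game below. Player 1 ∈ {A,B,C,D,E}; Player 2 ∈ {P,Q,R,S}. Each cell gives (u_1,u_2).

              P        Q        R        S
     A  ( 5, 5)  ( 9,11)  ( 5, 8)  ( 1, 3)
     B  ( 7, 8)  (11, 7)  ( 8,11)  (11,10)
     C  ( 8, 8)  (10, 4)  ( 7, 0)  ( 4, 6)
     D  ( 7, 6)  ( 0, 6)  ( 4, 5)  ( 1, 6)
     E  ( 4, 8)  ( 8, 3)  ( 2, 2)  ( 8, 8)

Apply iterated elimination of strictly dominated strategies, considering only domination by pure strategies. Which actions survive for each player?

P1 drop A (B beats it: P:7>5 Q:11>9 R:8>5 S:11>1)
P1 drop D (C beats it: P:8>7 Q:10>0 R:7>4 S:4>1)
P1 drop E (B beats it: P:7>4 Q:11>8 R:8>2 S:11>8)
P2 drop Q (P beats it: B:8>7 C:8>4)
P1→{B,C} P2→{P,R,S}

Survivors P1:{B,C} P2:{P,R,S}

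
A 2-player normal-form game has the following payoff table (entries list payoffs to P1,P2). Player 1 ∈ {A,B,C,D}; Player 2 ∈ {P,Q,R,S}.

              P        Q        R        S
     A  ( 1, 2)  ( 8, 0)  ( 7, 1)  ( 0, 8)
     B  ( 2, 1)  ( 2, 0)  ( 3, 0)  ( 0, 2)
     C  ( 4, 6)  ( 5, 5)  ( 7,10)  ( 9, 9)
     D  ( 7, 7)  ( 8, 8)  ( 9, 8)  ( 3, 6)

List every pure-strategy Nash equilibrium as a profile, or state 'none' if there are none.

NE set: (D,Q), (D,R)

(A,P): not NE [P1→D gives 7>1; P2→S gives 8>2]
(A,Q): not NE [P2→S gives 8>0]
(A,R): not NE [P1→D gives 9>7; P2→S gives 8>1]
(A,S): not NE [P1→C gives 9>0]
(B,P): not NE [P1→D gives 7>2; P2→S gives 2>1]
(B,Q): not NE [P1→D gives 8>2; P2→S gives 2>0]
(B,R): not NE [P1→D gives 9>3; P2→S gives 2>0]
(B,S): not NE [P1→C gives 9>0]
(C,P): not NE [P1→D gives 7>4; P2→R gives 10>6]
(C,Q): not NE [P1→D gives 8>5; P2→R gives 10>5]
(C,R): not NE [P1→D gives 9>7]
(C,S): not NE [P2→R gives 10>9]
(D,P): not NE [P2→R gives 8>7]
(D,Q): NE
(D,R): NE
(D,S): not NE [P1→C gives 9>3; P2→R gives 8>6]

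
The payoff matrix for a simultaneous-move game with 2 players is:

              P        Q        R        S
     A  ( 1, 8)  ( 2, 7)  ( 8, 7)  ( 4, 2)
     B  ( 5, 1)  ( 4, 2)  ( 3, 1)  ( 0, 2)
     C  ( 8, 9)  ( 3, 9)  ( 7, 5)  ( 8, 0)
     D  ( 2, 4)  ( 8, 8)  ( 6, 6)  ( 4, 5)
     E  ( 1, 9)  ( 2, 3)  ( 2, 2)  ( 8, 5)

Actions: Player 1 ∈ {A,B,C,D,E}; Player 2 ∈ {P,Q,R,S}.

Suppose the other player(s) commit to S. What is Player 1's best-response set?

BR_1 = {C,E}

u_1(A vs S) = 4
u_1(B vs S) = 0
u_1(C vs S) = 8
u_1(D vs S) = 4
u_1(E vs S) = 8
max payoff 8 at {C,E}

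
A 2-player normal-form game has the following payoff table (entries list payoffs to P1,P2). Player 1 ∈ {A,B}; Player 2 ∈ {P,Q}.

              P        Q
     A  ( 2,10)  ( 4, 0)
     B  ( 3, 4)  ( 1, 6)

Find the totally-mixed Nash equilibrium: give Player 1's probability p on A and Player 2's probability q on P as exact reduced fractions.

P1 mixes 1/6 on A; P2 mixes 3/4 on P

P1 indiff ⇒ q·2+(1-q)·4 = q·3+(1-q)·1 ⇒ q(-1) = (1-q)(-3) ⇒ q = 3/4
P2 indiff ⇒ p·10+(1-p)·4 = p·0+(1-p)·6 ⇒ p(10) = (1-p)(2) ⇒ p = 1/6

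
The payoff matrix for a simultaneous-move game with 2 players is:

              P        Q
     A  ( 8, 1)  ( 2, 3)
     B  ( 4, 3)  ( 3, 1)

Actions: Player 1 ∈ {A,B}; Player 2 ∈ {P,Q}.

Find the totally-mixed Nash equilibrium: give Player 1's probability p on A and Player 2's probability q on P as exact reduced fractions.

P1 mixes 1/2 on A; P2 mixes 1/5 on P

P1 indiff ⇒ q·8+(1-q)·2 = q·4+(1-q)·3 ⇒ q(4) = (1-q)(1) ⇒ q = 1/5
P2 indiff ⇒ p·1+(1-p)·3 = p·3+(1-p)·1 ⇒ p(-2) = (1-p)(-2) ⇒ p = 1/2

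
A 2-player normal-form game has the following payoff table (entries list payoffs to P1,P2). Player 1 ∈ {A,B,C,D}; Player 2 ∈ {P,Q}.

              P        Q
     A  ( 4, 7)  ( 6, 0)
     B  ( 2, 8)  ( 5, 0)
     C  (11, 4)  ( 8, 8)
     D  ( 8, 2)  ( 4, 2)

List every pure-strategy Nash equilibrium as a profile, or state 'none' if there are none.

(A,P): not NE [P1→C gives 11>4]
(A,Q): not NE [P1→C gives 8>6; P2→P gives 7>0]
(B,P): not NE [P1→C gives 11>2]
(B,Q): not NE [P1→C gives 8>5; P2→P gives 8>0]
(C,P): not NE [P2→Q gives 8>4]
(C,Q): NE
(D,P): not NE [P1→C gives 11>8]
(D,Q): not NE [P1→C gives 8>4]

PSNE = {(C,Q)}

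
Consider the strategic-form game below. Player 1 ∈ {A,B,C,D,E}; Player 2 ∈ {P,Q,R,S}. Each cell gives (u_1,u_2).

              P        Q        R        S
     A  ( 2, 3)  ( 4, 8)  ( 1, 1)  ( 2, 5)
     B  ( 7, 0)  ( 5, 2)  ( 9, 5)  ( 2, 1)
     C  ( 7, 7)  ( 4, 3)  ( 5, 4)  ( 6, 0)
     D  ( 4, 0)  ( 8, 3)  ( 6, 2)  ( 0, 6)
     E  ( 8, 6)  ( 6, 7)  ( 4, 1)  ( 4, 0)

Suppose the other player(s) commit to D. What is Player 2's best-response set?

P2 best: {S}

u_2(P vs D) = 0
u_2(Q vs D) = 3
u_2(R vs D) = 2
u_2(S vs D) = 6
max payoff 6 at {S}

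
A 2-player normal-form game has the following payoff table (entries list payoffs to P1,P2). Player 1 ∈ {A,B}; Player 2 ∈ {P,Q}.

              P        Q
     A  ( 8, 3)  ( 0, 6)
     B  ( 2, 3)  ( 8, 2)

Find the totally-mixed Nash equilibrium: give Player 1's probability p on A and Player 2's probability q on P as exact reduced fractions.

P1 indiff ⇒ q·8+(1-q)·0 = q·2+(1-q)·8 ⇒ q(6) = (1-q)(8) ⇒ q = 4/7
P2 indiff ⇒ p·3+(1-p)·3 = p·6+(1-p)·2 ⇒ p(-3) = (1-p)(-1) ⇒ p = 1/4

(p,q) = (1/4, 4/7)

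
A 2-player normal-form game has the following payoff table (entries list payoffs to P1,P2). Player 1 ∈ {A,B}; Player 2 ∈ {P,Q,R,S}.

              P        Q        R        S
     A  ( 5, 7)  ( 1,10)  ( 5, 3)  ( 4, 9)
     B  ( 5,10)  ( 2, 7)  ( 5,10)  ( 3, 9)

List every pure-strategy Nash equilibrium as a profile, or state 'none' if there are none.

(A,P): not NE [P2→Q gives 10>7]
(A,Q): not NE [P1→B gives 2>1]
(A,R): not NE [P2→Q gives 10>3]
(A,S): not NE [P2→Q gives 10>9]
(B,P): NE
(B,Q): not NE [P2→R gives 10>7]
(B,R): NE
(B,S): not NE [P1→A gives 4>3; P2→R gives 10>9]

PSNE = {(B,P), (B,R)}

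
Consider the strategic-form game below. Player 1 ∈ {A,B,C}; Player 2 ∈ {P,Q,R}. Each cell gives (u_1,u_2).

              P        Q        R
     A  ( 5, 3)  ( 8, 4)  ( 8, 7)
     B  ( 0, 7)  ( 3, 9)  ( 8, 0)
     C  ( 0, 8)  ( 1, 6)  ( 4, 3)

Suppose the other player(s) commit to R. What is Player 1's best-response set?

u_1(A vs R) = 8
u_1(B vs R) = 8
u_1(C vs R) = 4
max payoff 8 at {A,B}

P1 best: {A,B}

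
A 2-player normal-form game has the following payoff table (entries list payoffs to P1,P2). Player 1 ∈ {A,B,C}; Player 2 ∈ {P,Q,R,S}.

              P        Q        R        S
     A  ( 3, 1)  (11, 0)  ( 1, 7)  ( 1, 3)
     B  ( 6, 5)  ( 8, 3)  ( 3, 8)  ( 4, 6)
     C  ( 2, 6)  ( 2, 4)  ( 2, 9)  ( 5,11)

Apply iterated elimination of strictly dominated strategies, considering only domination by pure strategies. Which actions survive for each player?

P2 drop P (R beats it: A:7>1 B:8>5 C:9>6)
P2 drop Q (R beats it: A:7>0 B:8>3 C:9>4)
P1 drop A (B beats it: R:3>1 S:4>1)
P1→{B,C} P2→{R,S}

Survivors P1:{B,C} P2:{R,S}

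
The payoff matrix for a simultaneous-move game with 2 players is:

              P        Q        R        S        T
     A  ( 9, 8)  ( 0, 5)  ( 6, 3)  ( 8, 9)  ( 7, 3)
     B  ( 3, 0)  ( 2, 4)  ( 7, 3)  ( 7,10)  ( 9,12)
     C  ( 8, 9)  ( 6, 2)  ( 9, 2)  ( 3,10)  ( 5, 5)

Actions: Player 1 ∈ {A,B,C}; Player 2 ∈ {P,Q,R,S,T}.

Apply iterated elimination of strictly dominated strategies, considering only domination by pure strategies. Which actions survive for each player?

P2 drop P (S beats it: A:9>8 B:10>0 C:10>9)
P2 drop Q (S beats it: A:9>5 B:10>4 C:10>2)
P2 drop R (S beats it: A:9>3 B:10>3 C:10>2)
P1 drop C (A beats it: S:8>3 T:7>5)
P1→{A,B} P2→{S,T}

Remaining: P1:{A,B} P2:{S,T}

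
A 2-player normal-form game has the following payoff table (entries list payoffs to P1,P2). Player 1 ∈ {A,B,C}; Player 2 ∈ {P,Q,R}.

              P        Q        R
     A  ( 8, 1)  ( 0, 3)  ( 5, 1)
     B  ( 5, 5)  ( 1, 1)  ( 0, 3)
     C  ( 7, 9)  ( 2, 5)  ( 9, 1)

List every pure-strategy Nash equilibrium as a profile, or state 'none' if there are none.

No pure NE.

(A,P): not NE [P2→Q gives 3>1]
(A,Q): not NE [P1→C gives 2>0]
(A,R): not NE [P1→C gives 9>5; P2→Q gives 3>1]
(B,P): not NE [P1→A gives 8>5]
(B,Q): not NE [P1→C gives 2>1; P2→P gives 5>1]
(B,R): not NE [P1→C gives 9>0; P2→P gives 5>3]
(C,P): not NE [P1→A gives 8>7]
(C,Q): not NE [P2→P gives 9>5]
(C,R): not NE [P2→P gives 9>1]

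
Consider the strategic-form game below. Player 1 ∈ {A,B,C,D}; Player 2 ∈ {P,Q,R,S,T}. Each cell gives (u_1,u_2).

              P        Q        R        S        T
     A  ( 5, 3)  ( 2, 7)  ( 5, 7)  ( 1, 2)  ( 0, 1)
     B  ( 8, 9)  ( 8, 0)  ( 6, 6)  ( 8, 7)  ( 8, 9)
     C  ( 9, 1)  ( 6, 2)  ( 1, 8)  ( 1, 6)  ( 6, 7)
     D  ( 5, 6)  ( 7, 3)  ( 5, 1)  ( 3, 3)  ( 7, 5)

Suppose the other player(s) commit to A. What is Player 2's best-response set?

argmax u_2 = {Q,R}

u_2(P vs A) = 3
u_2(Q vs A) = 7
u_2(R vs A) = 7
u_2(S vs A) = 2
u_2(T vs A) = 1
max payoff 7 at {Q,R}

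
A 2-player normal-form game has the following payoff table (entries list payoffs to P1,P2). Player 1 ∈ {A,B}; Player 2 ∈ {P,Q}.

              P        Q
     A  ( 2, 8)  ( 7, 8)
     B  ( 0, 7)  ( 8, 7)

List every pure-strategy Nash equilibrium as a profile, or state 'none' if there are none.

Nash profiles: (A,P), (B,Q)

(A,P): NE
(A,Q): not NE [P1→B gives 8>7]
(B,P): not NE [P1→A gives 2>0]
(B,Q): NE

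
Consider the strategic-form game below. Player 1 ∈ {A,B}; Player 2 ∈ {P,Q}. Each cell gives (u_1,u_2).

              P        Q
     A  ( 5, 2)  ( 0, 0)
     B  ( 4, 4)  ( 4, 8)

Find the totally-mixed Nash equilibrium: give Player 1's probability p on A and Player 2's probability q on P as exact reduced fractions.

P1 indiff ⇒ q·5+(1-q)·0 = q·4+(1-q)·4 ⇒ q(1) = (1-q)(4) ⇒ q = 4/5
P2 indiff ⇒ p·2+(1-p)·4 = p·0+(1-p)·8 ⇒ p(2) = (1-p)(4) ⇒ p = 2/3

(p,q) = (2/3, 4/5)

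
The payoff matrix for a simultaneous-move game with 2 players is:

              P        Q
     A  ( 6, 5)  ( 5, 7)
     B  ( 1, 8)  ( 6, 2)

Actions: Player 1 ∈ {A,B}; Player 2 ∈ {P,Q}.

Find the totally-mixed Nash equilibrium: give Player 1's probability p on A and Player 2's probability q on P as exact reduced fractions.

P1 indiff ⇒ q·6+(1-q)·5 = q·1+(1-q)·6 ⇒ q(5) = (1-q)(1) ⇒ q = 1/6
P2 indiff ⇒ p·5+(1-p)·8 = p·7+(1-p)·2 ⇒ p(-2) = (1-p)(-6) ⇒ p = 3/4

(p,q) = (3/4, 1/6)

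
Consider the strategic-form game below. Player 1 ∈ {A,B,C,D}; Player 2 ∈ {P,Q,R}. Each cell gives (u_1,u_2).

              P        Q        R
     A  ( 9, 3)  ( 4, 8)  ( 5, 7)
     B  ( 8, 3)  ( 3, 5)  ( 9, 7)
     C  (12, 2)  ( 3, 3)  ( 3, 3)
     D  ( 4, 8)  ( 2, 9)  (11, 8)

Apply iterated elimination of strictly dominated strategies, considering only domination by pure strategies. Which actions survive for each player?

P2 drop P (Q beats it: A:8>3 B:5>3 C:3>2 D:9>8)
P1 drop C (A beats it: Q:4>3 R:5>3)
P1→{A,B,D} P2→{Q,R}

IESDS → P1:{A,B,D} P2:{Q,R}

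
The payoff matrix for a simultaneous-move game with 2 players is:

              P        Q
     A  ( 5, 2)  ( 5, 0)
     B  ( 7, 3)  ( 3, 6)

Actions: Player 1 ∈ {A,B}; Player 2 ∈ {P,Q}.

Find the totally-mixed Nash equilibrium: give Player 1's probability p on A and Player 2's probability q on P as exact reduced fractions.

P1 indiff ⇒ q·5+(1-q)·5 = q·7+(1-q)·3 ⇒ q(-2) = (1-q)(-2) ⇒ q = 1/2
P2 indiff ⇒ p·2+(1-p)·3 = p·0+(1-p)·6 ⇒ p(2) = (1-p)(3) ⇒ p = 3/5

P1 mixes 3/5 on A; P2 mixes 1/2 on P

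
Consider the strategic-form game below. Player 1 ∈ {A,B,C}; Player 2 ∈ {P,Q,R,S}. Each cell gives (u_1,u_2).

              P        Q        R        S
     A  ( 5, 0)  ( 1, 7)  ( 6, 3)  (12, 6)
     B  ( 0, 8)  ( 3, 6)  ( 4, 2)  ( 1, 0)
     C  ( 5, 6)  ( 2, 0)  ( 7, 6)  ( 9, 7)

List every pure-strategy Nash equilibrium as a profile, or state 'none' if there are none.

(A,P): not NE [P2→Q gives 7>0]
(A,Q): not NE [P1→B gives 3>1]
(A,R): not NE [P1→C gives 7>6; P2→Q gives 7>3]
(A,S): not NE [P2→Q gives 7>6]
(B,P): not NE [P1→C gives 5>0]
(B,Q): not NE [P2→P gives 8>6]
(B,R): not NE [P1→C gives 7>4; P2→P gives 8>2]
(B,S): not NE [P1→A gives 12>1; P2→P gives 8>0]
(C,P): not NE [P2→S gives 7>6]
(C,Q): not NE [P1→B gives 3>2; P2→S gives 7>0]
(C,R): not NE [P2→S gives 7>6]
(C,S): not NE [P1→A gives 12>9]

Equilibria: none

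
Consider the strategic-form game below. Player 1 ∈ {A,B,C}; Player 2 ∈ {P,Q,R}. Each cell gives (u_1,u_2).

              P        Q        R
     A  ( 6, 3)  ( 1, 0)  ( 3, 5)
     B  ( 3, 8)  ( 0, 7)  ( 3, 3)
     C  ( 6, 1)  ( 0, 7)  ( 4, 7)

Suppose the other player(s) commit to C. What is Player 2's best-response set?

u_2(P vs C) = 1
u_2(Q vs C) = 7
u_2(R vs C) = 7
max payoff 7 at {Q,R}

P2 best: {Q,R}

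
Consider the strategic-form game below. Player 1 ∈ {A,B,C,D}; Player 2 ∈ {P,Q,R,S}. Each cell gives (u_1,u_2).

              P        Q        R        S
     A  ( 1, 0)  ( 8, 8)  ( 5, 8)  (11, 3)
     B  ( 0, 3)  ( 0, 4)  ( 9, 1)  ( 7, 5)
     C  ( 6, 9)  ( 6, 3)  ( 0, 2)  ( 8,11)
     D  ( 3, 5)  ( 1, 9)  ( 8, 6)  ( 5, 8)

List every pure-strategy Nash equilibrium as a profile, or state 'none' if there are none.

(A,P): not NE [P1→C gives 6>1; P2→R gives 8>0]
(A,Q): NE
(A,R): not NE [P1→B gives 9>5]
(A,S): not NE [P2→R gives 8>3]
(B,P): not NE [P1→C gives 6>0; P2→S gives 5>3]
(B,Q): not NE [P1→A gives 8>0; P2→S gives 5>4]
(B,R): not NE [P2→S gives 5>1]
(B,S): not NE [P1→A gives 11>7]
(C,P): not NE [P2→S gives 11>9]
(C,Q): not NE [P1→A gives 8>6; P2→S gives 11>3]
(C,R): not NE [P1→B gives 9>0; P2→S gives 11>2]
(C,S): not NE [P1→A gives 11>8]
(D,P): not NE [P1→C gives 6>3; P2→Q gives 9>5]
(D,Q): not NE [P1→A gives 8>1]
(D,R): not NE [P1→B gives 9>8; P2→Q gives 9>6]
(D,S): not NE [P1→A gives 11>5; P2→Q gives 9>8]

NE set: (A,Q)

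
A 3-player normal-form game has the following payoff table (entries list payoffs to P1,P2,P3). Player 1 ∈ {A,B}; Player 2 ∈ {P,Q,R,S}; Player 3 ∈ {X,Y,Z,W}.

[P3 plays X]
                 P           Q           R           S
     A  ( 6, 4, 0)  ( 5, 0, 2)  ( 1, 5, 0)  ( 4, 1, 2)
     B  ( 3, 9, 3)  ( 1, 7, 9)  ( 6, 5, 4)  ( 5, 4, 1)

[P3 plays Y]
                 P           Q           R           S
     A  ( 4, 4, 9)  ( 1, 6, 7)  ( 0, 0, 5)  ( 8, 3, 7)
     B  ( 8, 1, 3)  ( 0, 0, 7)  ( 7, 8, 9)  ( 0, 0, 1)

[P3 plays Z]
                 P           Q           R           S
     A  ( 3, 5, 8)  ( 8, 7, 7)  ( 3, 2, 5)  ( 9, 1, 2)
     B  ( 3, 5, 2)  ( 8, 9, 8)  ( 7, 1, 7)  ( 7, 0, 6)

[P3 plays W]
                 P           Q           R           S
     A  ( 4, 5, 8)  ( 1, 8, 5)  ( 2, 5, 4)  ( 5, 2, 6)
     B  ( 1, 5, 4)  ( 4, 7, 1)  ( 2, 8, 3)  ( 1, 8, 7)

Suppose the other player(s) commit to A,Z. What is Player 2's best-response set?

u_2(P vs A,Z) = 5
u_2(Q vs A,Z) = 7
u_2(R vs A,Z) = 2
u_2(S vs A,Z) = 1
max payoff 7 at {Q}

argmax u_2 = {Q}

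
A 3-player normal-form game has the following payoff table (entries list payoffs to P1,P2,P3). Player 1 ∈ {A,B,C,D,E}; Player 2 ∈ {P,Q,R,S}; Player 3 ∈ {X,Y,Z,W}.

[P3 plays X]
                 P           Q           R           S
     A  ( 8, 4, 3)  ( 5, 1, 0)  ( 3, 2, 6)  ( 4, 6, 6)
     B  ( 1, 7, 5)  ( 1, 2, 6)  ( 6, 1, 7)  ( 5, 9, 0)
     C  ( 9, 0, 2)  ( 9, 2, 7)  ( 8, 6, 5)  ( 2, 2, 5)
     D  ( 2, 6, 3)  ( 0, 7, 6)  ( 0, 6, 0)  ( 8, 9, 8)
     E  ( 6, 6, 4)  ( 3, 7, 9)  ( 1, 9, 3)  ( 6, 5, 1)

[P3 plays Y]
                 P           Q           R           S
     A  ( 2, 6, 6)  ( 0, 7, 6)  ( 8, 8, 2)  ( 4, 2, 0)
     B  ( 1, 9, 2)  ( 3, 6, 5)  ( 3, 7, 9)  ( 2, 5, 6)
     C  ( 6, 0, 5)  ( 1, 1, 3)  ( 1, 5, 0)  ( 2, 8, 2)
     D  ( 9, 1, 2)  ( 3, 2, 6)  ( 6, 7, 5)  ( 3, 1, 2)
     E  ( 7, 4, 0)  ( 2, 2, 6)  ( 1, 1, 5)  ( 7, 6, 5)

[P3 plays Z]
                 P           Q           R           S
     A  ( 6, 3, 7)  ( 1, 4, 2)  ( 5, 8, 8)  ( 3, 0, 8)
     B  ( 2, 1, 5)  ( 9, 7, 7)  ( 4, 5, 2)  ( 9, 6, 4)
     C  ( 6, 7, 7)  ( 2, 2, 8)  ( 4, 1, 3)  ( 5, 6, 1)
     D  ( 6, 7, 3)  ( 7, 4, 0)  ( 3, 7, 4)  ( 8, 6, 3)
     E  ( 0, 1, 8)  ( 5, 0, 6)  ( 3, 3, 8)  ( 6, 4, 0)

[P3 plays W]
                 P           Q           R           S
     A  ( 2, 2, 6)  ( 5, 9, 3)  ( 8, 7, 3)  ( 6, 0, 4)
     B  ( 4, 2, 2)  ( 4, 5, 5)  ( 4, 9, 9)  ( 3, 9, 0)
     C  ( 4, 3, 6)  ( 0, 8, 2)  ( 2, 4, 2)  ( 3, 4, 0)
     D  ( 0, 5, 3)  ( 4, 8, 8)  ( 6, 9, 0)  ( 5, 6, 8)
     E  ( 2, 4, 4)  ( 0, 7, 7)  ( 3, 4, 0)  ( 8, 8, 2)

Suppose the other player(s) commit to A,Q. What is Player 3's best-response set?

u_3(X vs A,Q) = 0
u_3(Y vs A,Q) = 6
u_3(Z vs A,Q) = 2
u_3(W vs A,Q) = 3
max payoff 6 at {Y}

P3 best: {Y}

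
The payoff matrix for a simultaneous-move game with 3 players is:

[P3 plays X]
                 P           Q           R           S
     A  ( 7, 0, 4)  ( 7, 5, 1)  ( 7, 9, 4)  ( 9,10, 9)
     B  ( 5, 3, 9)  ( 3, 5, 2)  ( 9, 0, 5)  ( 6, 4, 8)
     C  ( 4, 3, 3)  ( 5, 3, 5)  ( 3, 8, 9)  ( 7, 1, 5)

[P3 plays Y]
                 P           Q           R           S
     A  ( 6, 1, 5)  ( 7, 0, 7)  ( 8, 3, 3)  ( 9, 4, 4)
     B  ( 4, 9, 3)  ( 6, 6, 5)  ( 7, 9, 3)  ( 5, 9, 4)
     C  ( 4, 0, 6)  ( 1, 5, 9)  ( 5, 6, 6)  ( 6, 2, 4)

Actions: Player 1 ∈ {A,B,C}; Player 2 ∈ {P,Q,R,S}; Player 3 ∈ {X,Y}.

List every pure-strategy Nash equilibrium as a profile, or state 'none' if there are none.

PSNE = {(A,S,X)}

(A,P,X): not NE [P2→S gives 10>0; P3→Y gives 5>4]
(A,P,Y): not NE [P2→S gives 4>1]
(A,Q,X): not NE [P2→S gives 10>5; P3→Y gives 7>1]
(A,Q,Y): not NE [P2→S gives 4>0]
(A,R,X): not NE [P1→B gives 9>7; P2→S gives 10>9]
(A,R,Y): not NE [P2→S gives 4>3; P3→X gives 4>3]
(A,S,X): NE
(A,S,Y): not NE [P3→X gives 9>4]
(B,P,X): not NE [P1→A gives 7>5; P2→Q gives 5>3]
(B,P,Y): not NE [P1→A gives 6>4; P3→X gives 9>3]
(B,Q,X): not NE [P1→A gives 7>3; P3→Y gives 5>2]
(B,Q,Y): not NE [P1→A gives 7>6; P2→S gives 9>6]
(B,R,X): not NE [P2→Q gives 5>0]
(B,R,Y): not NE [P1→A gives 8>7; P3→X gives 5>3]
(B,S,X): not NE [P1→A gives 9>6; P2→Q gives 5>4]
(B,S,Y): not NE [P1→A gives 9>5; P3→X gives 8>4]
(C,P,X): not NE [P1→A gives 7>4; P2→R gives 8>3; P3→Y gives 6>3]
(C,P,Y): not NE [P1→A gives 6>4; P2→R gives 6>0]
(C,Q,X): not NE [P1→A gives 7>5; P2→R gives 8>3; P3→Y gives 9>5]
(C,Q,Y): not NE [P1→A gives 7>1; P2→R gives 6>5]
(C,R,X): not NE [P1→B gives 9>3]
(C,R,Y): not NE [P1→A gives 8>5; P3→X gives 9>6]
(C,S,X): not NE [P1→A gives 9>7; P2→R gives 8>1]
(C,S,Y): not NE [P1→A gives 9>6; P2→R gives 6>2; P3→X gives 5>4]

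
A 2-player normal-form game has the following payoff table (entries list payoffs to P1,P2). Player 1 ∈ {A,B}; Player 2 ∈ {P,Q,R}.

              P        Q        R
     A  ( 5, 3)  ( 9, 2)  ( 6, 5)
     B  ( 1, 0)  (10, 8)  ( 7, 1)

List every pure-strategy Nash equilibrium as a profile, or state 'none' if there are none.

(A,P): not NE [P2→R gives 5>3]
(A,Q): not NE [P1→B gives 10>9; P2→R gives 5>2]
(A,R): not NE [P1→B gives 7>6]
(B,P): not NE [P1→A gives 5>1; P2→Q gives 8>0]
(B,Q): NE
(B,R): not NE [P2→Q gives 8>1]

NE set: (B,Q)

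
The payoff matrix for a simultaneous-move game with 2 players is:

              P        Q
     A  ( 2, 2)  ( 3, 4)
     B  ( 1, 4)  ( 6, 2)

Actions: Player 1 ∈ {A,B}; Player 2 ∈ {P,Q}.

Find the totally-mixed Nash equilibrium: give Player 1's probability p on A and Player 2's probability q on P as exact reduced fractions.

(p,q) = (1/2, 3/4)

P1 indiff ⇒ q·2+(1-q)·3 = q·1+(1-q)·6 ⇒ q(1) = (1-q)(3) ⇒ q = 3/4
P2 indiff ⇒ p·2+(1-p)·4 = p·4+(1-p)·2 ⇒ p(-2) = (1-p)(-2) ⇒ p = 1/2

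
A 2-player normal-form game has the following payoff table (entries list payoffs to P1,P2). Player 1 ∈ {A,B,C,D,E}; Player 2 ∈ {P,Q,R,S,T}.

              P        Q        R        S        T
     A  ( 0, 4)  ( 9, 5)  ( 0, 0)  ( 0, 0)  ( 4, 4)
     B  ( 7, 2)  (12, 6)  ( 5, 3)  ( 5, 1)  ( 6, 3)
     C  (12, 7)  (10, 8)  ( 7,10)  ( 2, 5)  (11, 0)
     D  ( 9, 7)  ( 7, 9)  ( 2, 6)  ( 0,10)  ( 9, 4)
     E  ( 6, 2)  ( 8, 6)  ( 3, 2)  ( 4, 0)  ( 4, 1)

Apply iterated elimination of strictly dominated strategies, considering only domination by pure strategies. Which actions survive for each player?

P1 drop A (B beats it: P:7>0 Q:12>9 R:5>0 S:5>0 T:6>4)
P1 drop D (C beats it: P:12>9 Q:10>7 R:7>2 S:2>0 T:11>9)
P1 drop E (B beats it: P:7>6 Q:12>8 R:5>3 S:5>4 T:6>4)
P2 drop P (Q beats it: B:6>2 C:8>7)
P2 drop S (Q beats it: B:6>1 C:8>5)
P2 drop T (Q beats it: B:6>3 C:8>0)
P1→{B,C} P2→{Q,R}

IESDS → P1:{B,C} P2:{Q,R}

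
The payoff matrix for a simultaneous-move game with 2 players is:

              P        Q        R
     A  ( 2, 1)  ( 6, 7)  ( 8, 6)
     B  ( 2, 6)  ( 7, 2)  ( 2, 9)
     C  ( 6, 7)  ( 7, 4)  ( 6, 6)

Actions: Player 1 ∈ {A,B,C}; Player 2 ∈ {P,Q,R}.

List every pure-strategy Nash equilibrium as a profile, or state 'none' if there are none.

NE set: (C,P)

(A,P): not NE [P1→C gives 6>2; P2→Q gives 7>1]
(A,Q): not NE [P1→C gives 7>6]
(A,R): not NE [P2→Q gives 7>6]
(B,P): not NE [P1→C gives 6>2; P2→R gives 9>6]
(B,Q): not NE [P2→R gives 9>2]
(B,R): not NE [P1→A gives 8>2]
(C,P): NE
(C,Q): not NE [P2→P gives 7>4]
(C,R): not NE [P1→A gives 8>6; P2→P gives 7>6]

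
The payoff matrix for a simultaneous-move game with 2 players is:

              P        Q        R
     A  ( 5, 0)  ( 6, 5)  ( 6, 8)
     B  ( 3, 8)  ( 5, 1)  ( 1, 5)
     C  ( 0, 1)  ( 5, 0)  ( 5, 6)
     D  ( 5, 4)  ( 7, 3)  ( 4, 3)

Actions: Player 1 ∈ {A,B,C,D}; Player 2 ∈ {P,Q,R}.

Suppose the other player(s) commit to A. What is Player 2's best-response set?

u_2(P vs A) = 0
u_2(Q vs A) = 5
u_2(R vs A) = 8
max payoff 8 at {R}

argmax u_2 = {R}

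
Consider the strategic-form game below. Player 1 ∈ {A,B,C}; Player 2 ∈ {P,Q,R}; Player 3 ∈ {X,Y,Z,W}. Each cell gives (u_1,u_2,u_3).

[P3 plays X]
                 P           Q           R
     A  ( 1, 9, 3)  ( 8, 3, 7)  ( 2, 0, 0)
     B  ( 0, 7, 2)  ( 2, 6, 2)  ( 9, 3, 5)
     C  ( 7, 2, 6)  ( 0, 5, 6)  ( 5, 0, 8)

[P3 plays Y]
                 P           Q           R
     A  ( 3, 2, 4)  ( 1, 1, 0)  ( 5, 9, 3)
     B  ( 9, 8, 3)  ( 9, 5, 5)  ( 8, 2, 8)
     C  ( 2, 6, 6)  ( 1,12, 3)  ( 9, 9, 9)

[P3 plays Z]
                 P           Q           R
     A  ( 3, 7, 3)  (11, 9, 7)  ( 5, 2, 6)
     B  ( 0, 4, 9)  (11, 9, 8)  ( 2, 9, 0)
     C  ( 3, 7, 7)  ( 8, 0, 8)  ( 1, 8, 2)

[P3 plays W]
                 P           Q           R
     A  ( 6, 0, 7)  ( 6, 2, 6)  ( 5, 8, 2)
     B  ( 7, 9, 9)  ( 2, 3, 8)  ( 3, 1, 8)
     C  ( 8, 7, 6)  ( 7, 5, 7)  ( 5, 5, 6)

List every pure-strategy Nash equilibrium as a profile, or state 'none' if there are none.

(A,P,X): not NE [P1→C gives 7>1; P3→W gives 7>3]
(A,P,Y): not NE [P1→B gives 9>3; P2→R gives 9>2; P3→W gives 7>4]
(A,P,Z): not NE [P2→Q gives 9>7; P3→W gives 7>3]
(A,P,W): not NE [P1→C gives 8>6; P2→R gives 8>0]
(A,Q,X): not NE [P2→P gives 9>3]
(A,Q,Y): not NE [P1→B gives 9>1; P2→R gives 9>1; P3→Z gives 7>0]
(A,Q,Z): NE
(A,Q,W): not NE [P1→C gives 7>6; P2→R gives 8>2; P3→Z gives 7>6]
(A,R,X): not NE [P1→B gives 9>2; P2→P gives 9>0; P3→Z gives 6>0]
(A,R,Y): not NE [P1→C gives 9>5; P3→Z gives 6>3]
(A,R,Z): not NE [P2→Q gives 9>2]
(A,R,W): not NE [P3→Z gives 6>2]
(B,P,X): not NE [P1→C gives 7>0; P3→W gives 9>2]
(B,P,Y): not NE [P3→W gives 9>3]
(B,P,Z): not NE [P1→C gives 3>0; P2→R gives 9>4]
(B,P,W): not NE [P1→C gives 8>7]
(B,Q,X): not NE [P1→A gives 8>2; P2→P gives 7>6; P3→W gives 8>2]
(B,Q,Y): not NE [P2→P gives 8>5; P3→W gives 8>5]
(B,Q,Z): NE
(B,Q,W): not NE [P1→C gives 7>2; P2→P gives 9>3]
(B,R,X): not NE [P2→P gives 7>3; P3→W gives 8>5]
(B,R,Y): not NE [P1→C gives 9>8; P2→P gives 8>2]
(B,R,Z): not NE [P1→A gives 5>2; P3→W gives 8>0]
(B,R,W): not NE [P1→C gives 5>3; P2→P gives 9>1]
(C,P,X): not NE [P2→Q gives 5>2; P3→Z gives 7>6]
(C,P,Y): not NE [P1→B gives 9>2; P2→Q gives 12>6; P3→Z gives 7>6]
(C,P,Z): not NE [P2→R gives 8>7]
(C,P,W): not NE [P3→Z gives 7>6]
(C,Q,X): not NE [P1→A gives 8>0; P3→Z gives 8>6]
(C,Q,Y): not NE [P1→B gives 9>1; P3→Z gives 8>3]
(C,Q,Z): not NE [P1→B gives 11>8; P2→R gives 8>0]
(C,Q,W): not NE [P2→P gives 7>5; P3→Z gives 8>7]
(C,R,X): not NE [P1→B gives 9>5; P2→Q gives 5>0; P3→Y gives 9>8]
(C,R,Y): not NE [P2→Q gives 12>9]
(C,R,Z): not NE [P1→A gives 5>1; P3→Y gives 9>2]
(C,R,W): not NE [P2→P gives 7>5; P3→Y gives 9>6]

NE set: (A,Q,Z), (B,Q,Z)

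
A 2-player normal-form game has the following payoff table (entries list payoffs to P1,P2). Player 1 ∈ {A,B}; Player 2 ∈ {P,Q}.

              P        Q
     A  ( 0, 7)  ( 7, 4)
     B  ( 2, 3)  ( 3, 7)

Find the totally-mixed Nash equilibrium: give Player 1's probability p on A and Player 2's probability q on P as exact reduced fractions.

P1 indiff ⇒ q·0+(1-q)·7 = q·2+(1-q)·3 ⇒ q(-2) = (1-q)(-4) ⇒ q = 2/3
P2 indiff ⇒ p·7+(1-p)·3 = p·4+(1-p)·7 ⇒ p(3) = (1-p)(4) ⇒ p = 4/7

P1 mixes 4/7 on A; P2 mixes 2/3 on P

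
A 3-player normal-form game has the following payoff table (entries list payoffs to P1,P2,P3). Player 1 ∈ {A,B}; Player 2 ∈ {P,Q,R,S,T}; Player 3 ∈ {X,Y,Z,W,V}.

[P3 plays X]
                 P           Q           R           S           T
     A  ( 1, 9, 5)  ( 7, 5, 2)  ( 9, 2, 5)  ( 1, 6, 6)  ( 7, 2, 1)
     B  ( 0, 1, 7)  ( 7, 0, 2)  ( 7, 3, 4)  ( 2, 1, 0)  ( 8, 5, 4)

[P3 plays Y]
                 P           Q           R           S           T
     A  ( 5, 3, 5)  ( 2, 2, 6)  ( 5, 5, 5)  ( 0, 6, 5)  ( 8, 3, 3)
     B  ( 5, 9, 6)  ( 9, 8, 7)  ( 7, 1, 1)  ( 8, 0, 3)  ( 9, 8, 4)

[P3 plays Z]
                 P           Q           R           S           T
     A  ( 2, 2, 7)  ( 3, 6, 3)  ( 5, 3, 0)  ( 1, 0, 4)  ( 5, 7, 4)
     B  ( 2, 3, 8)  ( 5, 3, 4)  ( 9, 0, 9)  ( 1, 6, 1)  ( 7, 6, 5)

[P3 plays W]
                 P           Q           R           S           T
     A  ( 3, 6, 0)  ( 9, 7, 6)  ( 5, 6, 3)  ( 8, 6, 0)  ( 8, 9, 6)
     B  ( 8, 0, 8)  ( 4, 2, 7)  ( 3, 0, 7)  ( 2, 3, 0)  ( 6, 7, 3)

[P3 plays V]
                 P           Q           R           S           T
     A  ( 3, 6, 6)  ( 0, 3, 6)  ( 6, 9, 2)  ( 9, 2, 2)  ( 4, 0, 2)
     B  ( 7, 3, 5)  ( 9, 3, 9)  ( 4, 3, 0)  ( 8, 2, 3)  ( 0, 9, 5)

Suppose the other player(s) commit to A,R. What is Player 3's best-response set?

u_3(X vs A,R) = 5
u_3(Y vs A,R) = 5
u_3(Z vs A,R) = 0
u_3(W vs A,R) = 3
u_3(V vs A,R) = 2
max payoff 5 at {X,Y}

argmax u_3 = {X,Y}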